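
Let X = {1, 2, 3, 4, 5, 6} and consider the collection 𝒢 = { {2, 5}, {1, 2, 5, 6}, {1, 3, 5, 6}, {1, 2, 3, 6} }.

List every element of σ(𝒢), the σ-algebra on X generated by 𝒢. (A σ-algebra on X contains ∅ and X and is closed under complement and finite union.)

Begin from { {}, {2, 5}, {1, 2, 3, 6}, {1, 2, 5, 6}, {1, 3, 5, 6}, X } (that is, 𝒢 plus ∅ and X).
Step 1 adds 5:
  {2, 4}  = complement {1, 3, 5, 6}
  {3, 4}  = complement {1, 2, 5, 6}
  {4, 5}  = complement {1, 2, 3, 6}
  {1, 3, 4, 6}  = complement {2, 5}
  {1, 2, 3, 5, 6}  = {1, 3, 5, 6} ∪ {2, 5}
  (now 11)
Step 2: +8 →
  {4}  = complement {1, 2, 3, 5, 6}
  {2, 3, 4}  = {3, 4} ∪ {2, 4}
  {2, 4, 5}  = {2, 5} ∪ {4, 5}
  {3, 4, 5}  = {3, 4} ∪ {4, 5}
  {2, 3, 4, 5}  = {2, 5} ∪ {3, 4}
  {1, 2, 3, 4, 6}  = {3, 4} ∪ {1, 2, 3, 6}
  {1, 2, 4, 5, 6}  = {4, 5} ∪ {1, 2, 5, 6}
  {1, 3, 4, 5, 6}  = {1, 3, 5, 6} ∪ {3, 4}
  (now 19)
Step 3. New:
  {2}  = complement {1, 3, 4, 5, 6}
  {3}  = complement {1, 2, 4, 5, 6}
  {5}  = complement {1, 2, 3, 4, 6}
  {1, 6}  = complement {2, 3, 4, 5}
  {1, 2, 6}  = complement {3, 4, 5}
  {1, 3, 6}  = complement {2, 4, 5}
  {1, 5, 6}  = complement {2, 3, 4}
  (now 26)
Step 4 adds 6:
  {2, 3}  = {2} ∪ {3}
  {3, 5}  = {5} ∪ {3}
  {1, 4, 6}  = {1, 6} ∪ {4}
  {2, 3, 5}  = {2, 5} ∪ {3}
  {1, 2, 4, 6}  = {1, 6} ∪ {2, 4}
  {1, 4, 5, 6}  = {1, 6} ∪ {4, 5}
  (now 32)
Step 5: closed — nothing new.

|σ(𝒢)| = 32.  σ(𝒢) = { {}, {2}, {3}, {4}, {5}, {1, 6}, {2, 3}, {2, 4}, {2, 5}, {3, 4}, {3, 5}, {4, 5}, {1, 2, 6}, {1, 3, 6}, {1, 4, 6}, {1, 5, 6}, {2, 3, 4}, {2, 3, 5}, {2, 4, 5}, {3, 4, 5}, {1, 2, 3, 6}, {1, 2, 4, 6}, {1, 2, 5, 6}, {1, 3, 4, 6}, {1, 3, 5, 6}, {1, 4, 5, 6}, {2, 3, 4, 5}, {1, 2, 3, 4, 6}, {1, 2, 3, 5, 6}, {1, 2, 4, 5, 6}, {1, 3, 4, 5, 6}, X }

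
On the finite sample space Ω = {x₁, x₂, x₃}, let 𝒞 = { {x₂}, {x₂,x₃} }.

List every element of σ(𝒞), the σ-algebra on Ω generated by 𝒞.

Initial family (4 sets): { {}, {x₂}, {x₂,x₃}, Ω }.
Round 1: 2 new —
  {x₁}  = ᶜ of {x₂,x₃}
  {x₁,x₃}  = ᶜ of {x₂}
  |family| = 6
Round 2 adds 1:
  {x₁,x₂}  = {x₂} ∪ {x₁}
  |family| = 7
Round 3: 1 new —
  {x₃}  = ᶜ of {x₁,x₂}
  |family| = 8
Round 4 adds nothing — fixpoint reached.

Therefore σ(𝒞) = { {}, {x₁}, {x₂}, {x₃}, {x₁,x₂}, {x₁,x₃}, {x₂,x₃}, Ω } (|σ(𝒞)| = 8).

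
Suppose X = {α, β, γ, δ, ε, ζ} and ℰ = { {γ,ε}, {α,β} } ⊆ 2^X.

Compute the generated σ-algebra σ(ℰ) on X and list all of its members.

Initial family (4 sets): { {}, {α,β}, {γ,ε}, X }.
Pass 1. New:
  {α,β,γ,ε}  = {γ,ε} ∪ {α,β}
  {α,β,δ,ζ}  = ᶜ of {γ,ε}
  {γ,δ,ε,ζ}  = ᶜ of {α,β}
  |family| = 7
Pass 2. New:
  {δ,ζ}  = ᶜ of {α,β,γ,ε}
  |family| = 8
After Pass 3 the family is unchanged; done.

Hence σ(ℰ) has 8 members: { {}, {α,β}, {γ,ε}, {δ,ζ}, {α,β,γ,ε}, {α,β,δ,ζ}, {γ,δ,ε,ζ}, X }.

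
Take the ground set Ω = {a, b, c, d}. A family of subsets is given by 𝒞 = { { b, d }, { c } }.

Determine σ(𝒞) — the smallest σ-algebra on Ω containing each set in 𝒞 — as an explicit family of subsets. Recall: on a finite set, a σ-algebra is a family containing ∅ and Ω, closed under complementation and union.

Start: 𝒞 ∪ {∅, Ω} = { {}, { c }, { b, d }, Ω }.
Pass 1. New:
  { a, c }  = Ω∖{ b, d }
  { a, b, d }  = Ω∖{ c }
  { b, c, d }  = { c } ∪ { b, d }
  — 7 sets.
Pass 2: 1 new —
  { a }  = Ω∖{ b, c, d }
  — 8 sets.
Pass 3: closed — nothing new.

Hence σ(𝒞) has 8 members: { {}, { a }, { c }, { a, c }, { b, d }, { a, b, d }, { b, c, d }, Ω }.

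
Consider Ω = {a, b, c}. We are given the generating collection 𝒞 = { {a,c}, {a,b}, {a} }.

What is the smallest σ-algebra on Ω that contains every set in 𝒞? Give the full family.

Take S₀ = 𝒞 ∪ {∅, Ω} = { ∅, {a}, {a,b}, {a,c}, Ω }.
Iteration 1 (3 new):
  {b}  = ᶜ of {a,c}
  {c}  = ᶜ of {a,b}
  {b,c}  = ᶜ of {a}
  [8 total]
Iteration 2: no new sets; the family is a σ-algebra.

σ(𝒞) = { ∅, {a}, {b}, {c}, {a,b}, {a,c}, {b,c}, Ω }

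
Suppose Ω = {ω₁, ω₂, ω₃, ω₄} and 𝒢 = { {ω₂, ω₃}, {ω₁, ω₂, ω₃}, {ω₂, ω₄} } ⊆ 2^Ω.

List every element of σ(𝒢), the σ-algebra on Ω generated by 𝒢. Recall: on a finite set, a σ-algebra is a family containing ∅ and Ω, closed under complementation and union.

Answer: σ(𝒢) = { {}, {ω₁}, {ω₂}, {ω₃}, {ω₄}, {ω₁, ω₂}, {ω₁, ω₃}, {ω₁, ω₄}, {ω₂, ω₃}, {ω₂, ω₄}, {ω₃, ω₄}, {ω₁, ω₂, ω₃}, {ω₁, ω₂, ω₄}, {ω₁, ω₃, ω₄}, {ω₂, ω₃, ω₄}, Ω }

Derivation:
Seed the family with 𝒢 together with ∅ and Ω: { {}, {ω₂, ω₃}, {ω₂, ω₄}, {ω₁, ω₂, ω₃}, Ω }.
Pass 1. New:
  {ω₄}  = complement {ω₁, ω₂, ω₃}
  {ω₁, ω₃}  = complement {ω₂, ω₄}
  {ω₁, ω₄}  = complement {ω₂, ω₃}
  {ω₂, ω₃, ω₄}  = {ω₂, ω₃} ∪ {ω₂, ω₄}
Pass 2: +3 →
  {ω₁}  = complement {ω₂, ω₃, ω₄}
  {ω₁, ω₂, ω₄}  = {ω₁, ω₄} ∪ {ω₂, ω₄}
  {ω₁, ω₃, ω₄}  = {ω₁, ω₄} ∪ {ω₁, ω₃}
Pass 3 (2 new):
  {ω₂}  = complement {ω₁, ω₃, ω₄}
  {ω₃}  = complement {ω₁, ω₂, ω₄}
Pass 4. New:
  {ω₁, ω₂}  = {ω₂} ∪ {ω₁}
  {ω₃, ω₄}  = {ω₃} ∪ {ω₄}
Pass 5: already closed under ᶜ and ∪.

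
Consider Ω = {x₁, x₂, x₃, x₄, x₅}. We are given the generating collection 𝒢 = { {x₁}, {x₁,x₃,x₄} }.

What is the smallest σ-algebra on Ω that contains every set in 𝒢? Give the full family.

Answer: σ(𝒢) = { ∅, {x₁}, {x₂,x₅}, {x₃,x₄}, {x₁,x₂,x₅}, {x₁,x₃,x₄}, {x₂,x₃,x₄,x₅}, Ω }

Derivation:
Seed the family with 𝒢 together with ∅ and Ω: { ∅, {x₁}, {x₁,x₃,x₄}, Ω }.
Iteration 1 (2 new):
  {x₂,x₅}  = {x₁,x₃,x₄}ᶜ
  {x₂,x₃,x₄,x₅}  = {x₁}ᶜ
Iteration 2: +1 →
  {x₁,x₂,x₅}  = {x₂,x₅} ∪ {x₁}
Iteration 3 adds 1:
  {x₃,x₄}  = {x₁,x₂,x₅}ᶜ
Iteration 4: already closed under ᶜ and ∪.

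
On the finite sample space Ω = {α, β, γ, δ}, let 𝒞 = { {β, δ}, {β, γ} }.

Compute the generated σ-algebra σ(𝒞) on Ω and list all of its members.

σ(𝒞) = { {}, {α}, {β}, {γ}, {δ}, {α, β}, {α, γ}, {α, δ}, {β, γ}, {β, δ}, {γ, δ}, {α, β, γ}, {α, β, δ}, {α, γ, δ}, {β, γ, δ}, Ω }

Trace:
Seed the family with 𝒞 together with ∅ and Ω: { {}, {β, γ}, {β, δ}, Ω }.
Pass 1: 3 new —
  {α, γ}  = {β, δ}ᶜ
  {α, δ}  = {β, γ}ᶜ
  {β, γ, δ}  = {β, δ} ∪ {β, γ}
  — 7 sets.
Pass 2: 4 new —
  {α}  = {β, γ, δ}ᶜ
  {α, β, γ}  = {β, γ} ∪ {α, γ}
  {α, β, δ}  = {α, δ} ∪ {β, δ}
  {α, γ, δ}  = {α, δ} ∪ {α, γ}
  — 11 sets.
Pass 3: +3 →
  {β}  = {α, γ, δ}ᶜ
  {γ}  = {α, β, δ}ᶜ
  {δ}  = {α, β, γ}ᶜ
  — 14 sets.
Pass 4. New:
  {α, β}  = {β} ∪ {α}
  {γ, δ}  = {γ} ∪ {δ}
  — 16 sets.
Pass 5: stable.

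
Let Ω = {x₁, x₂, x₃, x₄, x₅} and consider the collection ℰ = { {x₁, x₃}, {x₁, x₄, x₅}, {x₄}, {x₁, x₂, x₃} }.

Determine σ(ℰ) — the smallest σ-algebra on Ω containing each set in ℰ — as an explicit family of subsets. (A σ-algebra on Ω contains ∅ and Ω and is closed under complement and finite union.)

Begin from { ∅, {x₄}, {x₁, x₃}, {x₁, x₂, x₃}, {x₁, x₄, x₅}, Ω } (that is, ℰ plus ∅ and Ω).
Pass 1: 7 new —
  {x₂, x₃}  = Ω∖{x₁, x₄, x₅}
  {x₄, x₅}  = Ω∖{x₁, x₂, x₃}
  {x₁, x₃, x₄}  = {x₁, x₃} ∪ {x₄}
  {x₂, x₄, x₅}  = Ω∖{x₁, x₃}
  {x₁, x₂, x₃, x₄}  = {x₁, x₂, x₃} ∪ {x₄}
  {x₁, x₂, x₃, x₅}  = Ω∖{x₄}
  {x₁, x₃, x₄, x₅}  = {x₁, x₄, x₅} ∪ {x₁, x₃}
  [13 total]
Pass 2 (6 new):
  {x₂}  = Ω∖{x₁, x₃, x₄, x₅}
  {x₅}  = Ω∖{x₁, x₂, x₃, x₄}
  {x₂, x₅}  = Ω∖{x₁, x₃, x₄}
  {x₂, x₃, x₄}  = {x₂, x₃} ∪ {x₄}
  {x₁, x₂, x₄, x₅}  = {x₁, x₄, x₅} ∪ {x₂, x₄, x₅}
  {x₂, x₃, x₄, x₅}  = {x₄, x₅} ∪ {x₂, x₃}
  [19 total]
Pass 3 (6 new):
  {x₁}  = Ω∖{x₂, x₃, x₄, x₅}
  {x₃}  = Ω∖{x₁, x₂, x₄, x₅}
  {x₁, x₅}  = Ω∖{x₂, x₃, x₄}
  {x₂, x₄}  = {x₂} ∪ {x₄}
  {x₁, x₃, x₅}  = {x₁, x₃} ∪ {x₅}
  {x₂, x₃, x₅}  = {x₂, x₅} ∪ {x₂, x₃}
  [25 total]
Pass 4 (7 new):
  {x₁, x₂}  = {x₂} ∪ {x₁}
  {x₁, x₄}  = Ω∖{x₂, x₃, x₅}
  {x₃, x₄}  = {x₃} ∪ {x₄}
  {x₃, x₅}  = {x₅} ∪ {x₃}
  {x₁, x₂, x₄}  = {x₂, x₄} ∪ {x₁}
  {x₁, x₂, x₅}  = {x₂, x₅} ∪ {x₁, x₅}
  {x₃, x₄, x₅}  = {x₄, x₅} ∪ {x₃}
  [32 total]
Pass 5: stable.

σ(ℰ) = { ∅, {x₁}, {x₂}, {x₃}, {x₄}, {x₅}, {x₁, x₂}, {x₁, x₃}, {x₁, x₄}, {x₁, x₅}, {x₂, x₃}, {x₂, x₄}, {x₂, x₅}, {x₃, x₄}, {x₃, x₅}, {x₄, x₅}, {x₁, x₂, x₃}, {x₁, x₂, x₄}, {x₁, x₂, x₅}, {x₁, x₃, x₄}, {x₁, x₃, x₅}, {x₁, x₄, x₅}, {x₂, x₃, x₄}, {x₂, x₃, x₅}, {x₂, x₄, x₅}, {x₃, x₄, x₅}, {x₁, x₂, x₃, x₄}, {x₁, x₂, x₃, x₅}, {x₁, x₂, x₄, x₅}, {x₁, x₃, x₄, x₅}, {x₂, x₃, x₄, x₅}, Ω }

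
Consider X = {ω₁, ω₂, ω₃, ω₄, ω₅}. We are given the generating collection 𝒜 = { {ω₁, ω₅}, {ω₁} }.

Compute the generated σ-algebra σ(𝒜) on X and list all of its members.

σ(𝒜) (8 sets): { {}, {ω₁}, {ω₅}, {ω₁, ω₅}, {ω₂, ω₃, ω₄}, {ω₁, ω₂, ω₃, ω₄}, {ω₂, ω₃, ω₄, ω₅}, X }

Working:
Take S₀ = 𝒜 ∪ {∅, X} = { {}, {ω₁}, {ω₁, ω₅}, X }.
Pass 1 (2 new):
  {ω₂, ω₃, ω₄}  = X∖{ω₁, ω₅}
  {ω₂, ω₃, ω₄, ω₅}  = X∖{ω₁}
  — 6 sets.
Pass 2 adds 1:
  {ω₁, ω₂, ω₃, ω₄}  = {ω₂, ω₃, ω₄} ∪ {ω₁}
  — 7 sets.
Pass 3 adds 1:
  {ω₅}  = X∖{ω₁, ω₂, ω₃, ω₄}
  — 8 sets.
Pass 4 adds nothing — fixpoint reached.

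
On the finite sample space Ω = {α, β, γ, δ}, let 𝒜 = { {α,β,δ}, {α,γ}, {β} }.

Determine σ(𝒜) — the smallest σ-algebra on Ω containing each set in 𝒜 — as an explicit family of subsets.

Start: 𝒜 ∪ {∅, Ω} = { {}, {β}, {α,γ}, {α,β,δ}, Ω }.
Step 1 (4 new):
  {γ}  = Ω∖{α,β,δ}
  {β,δ}  = Ω∖{α,γ}
  {α,β,γ}  = {α,γ} ∪ {β}
  {α,γ,δ}  = Ω∖{β}
  |family| = 9
Step 2 adds 3:
  {δ}  = Ω∖{α,β,γ}
  {β,γ}  = {β} ∪ {γ}
  {β,γ,δ}  = {γ} ∪ {β,δ}
  |family| = 12
Step 3 adds 3:
  {α}  = Ω∖{β,γ,δ}
  {α,δ}  = Ω∖{β,γ}
  {γ,δ}  = {γ} ∪ {δ}
  |family| = 15
Step 4: 1 new —
  {α,β}  = Ω∖{γ,δ}
  |family| = 16
After Step 5 the family is unchanged; done.

Hence σ(𝒜) has 16 members: { {}, {α}, {β}, {γ}, {δ}, {α,β}, {α,γ}, {α,δ}, {β,γ}, {β,δ}, {γ,δ}, {α,β,γ}, {α,β,δ}, {α,γ,δ}, {β,γ,δ}, Ω }.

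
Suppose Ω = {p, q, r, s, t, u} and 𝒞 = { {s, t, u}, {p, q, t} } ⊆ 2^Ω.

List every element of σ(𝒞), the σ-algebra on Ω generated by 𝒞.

Take S₀ = 𝒞 ∪ {∅, Ω} = { {}, {p, q, t}, {s, t, u}, Ω }.
Step 1 (3 new):
  {p, q, r}  = Ω∖{s, t, u}
  {r, s, u}  = Ω∖{p, q, t}
  {p, q, s, t, u}  = {p, q, t} ∪ {s, t, u}
  — 7 sets.
Step 2 adds 4:
  {r}  = Ω∖{p, q, s, t, u}
  {p, q, r, t}  = {p, q, t} ∪ {p, q, r}
  {r, s, t, u}  = {r, s, u} ∪ {s, t, u}
  {p, q, r, s, u}  = {p, q, r} ∪ {r, s, u}
  — 11 sets.
Step 3 adds 3:
  {t}  = Ω∖{p, q, r, s, u}
  {p, q}  = Ω∖{r, s, t, u}
  {s, u}  = Ω∖{p, q, r, t}
  — 14 sets.
Step 4. New:
  {r, t}  = {r} ∪ {t}
  {p, q, s, u}  = {p, q} ∪ {s, u}
  — 16 sets.
After Step 5 the family is unchanged; done.

Hence σ(𝒞) has 16 members: { {}, {r}, {t}, {p, q}, {r, t}, {s, u}, {p, q, r}, {p, q, t}, {r, s, u}, {s, t, u}, {p, q, r, t}, {p, q, s, u}, {r, s, t, u}, {p, q, r, s, u}, {p, q, s, t, u}, Ω }.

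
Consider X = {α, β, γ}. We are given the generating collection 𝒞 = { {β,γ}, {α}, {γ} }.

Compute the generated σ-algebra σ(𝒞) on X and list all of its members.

Start: 𝒞 ∪ {∅, X} = { {}, {α}, {γ}, {β,γ}, X }.
Step 1: 2 new —
  {α,β}  = complement {γ}
  {α,γ}  = {γ} ∪ {α}
  |family| = 7
Step 2. New:
  {β}  = complement {α,γ}
  |family| = 8
Step 3: closed — nothing new.

Therefore σ(𝒞) = { {}, {α}, {β}, {γ}, {α,β}, {α,γ}, {β,γ}, X } (|σ(𝒞)| = 8).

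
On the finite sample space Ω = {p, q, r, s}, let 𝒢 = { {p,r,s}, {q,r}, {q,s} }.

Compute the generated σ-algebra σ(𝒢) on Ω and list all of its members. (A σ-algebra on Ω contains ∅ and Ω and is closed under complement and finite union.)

σ(𝒢) (16 sets): { ∅, {p}, {q}, {r}, {s}, {p,q}, {p,r}, {p,s}, {q,r}, {q,s}, {r,s}, {p,q,r}, {p,q,s}, {p,r,s}, {q,r,s}, Ω }

Check:
Initial family (5 sets): { ∅, {q,r}, {q,s}, {p,r,s}, Ω }.
Step 1 adds 4:
  {q}  = complement {p,r,s}
  {p,r}  = complement {q,s}
  {p,s}  = complement {q,r}
  {q,r,s}  = {q,r} ∪ {q,s}
Step 2: 3 new —
  {p}  = complement {q,r,s}
  {p,q,r}  = {q} ∪ {p,r}
  {p,q,s}  = {q} ∪ {p,s}
Step 3: +3 →
  {r}  = complement {p,q,s}
  {s}  = complement {p,q,r}
  {p,q}  = {q} ∪ {p}
Step 4. New:
  {r,s}  = complement {p,q}
Step 5 adds nothing — fixpoint reached.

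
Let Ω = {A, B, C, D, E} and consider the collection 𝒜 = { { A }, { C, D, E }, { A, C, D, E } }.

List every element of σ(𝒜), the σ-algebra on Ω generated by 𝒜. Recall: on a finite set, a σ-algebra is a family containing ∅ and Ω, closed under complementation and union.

Initial family (5 sets): { {}, { A }, { C, D, E }, { A, C, D, E }, Ω }.
Round 1. New:
  { B }  = { A, C, D, E }ᶜ
  { A, B }  = { C, D, E }ᶜ
  { B, C, D, E }  = { A }ᶜ
  |family| = 8
Round 2: no new sets; the family is a σ-algebra.

|σ(𝒜)| = 8.  σ(𝒜) = { {}, { A }, { B }, { A, B }, { C, D, E }, { A, C, D, E }, { B, C, D, E }, Ω }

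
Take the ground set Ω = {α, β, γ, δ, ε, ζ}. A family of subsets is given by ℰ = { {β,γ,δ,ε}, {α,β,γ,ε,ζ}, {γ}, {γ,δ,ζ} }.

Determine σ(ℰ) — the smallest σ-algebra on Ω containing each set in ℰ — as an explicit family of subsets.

Begin from { {}, {γ}, {γ,δ,ζ}, {β,γ,δ,ε}, {α,β,γ,ε,ζ}, Ω } (that is, ℰ plus ∅ and Ω).
Step 1: 5 new —
  {δ}  = Ω∖{α,β,γ,ε,ζ}
  {α,ζ}  = Ω∖{β,γ,δ,ε}
  {α,β,ε}  = Ω∖{γ,δ,ζ}
  {α,β,δ,ε,ζ}  = Ω∖{γ}
  {β,γ,δ,ε,ζ}  = {γ,δ,ζ} ∪ {β,γ,δ,ε}
  |family| = 11
Step 2 (9 new):
  {α}  = Ω∖{β,γ,δ,ε,ζ}
  {γ,δ}  = {γ} ∪ {δ}
  {α,γ,ζ}  = {α,ζ} ∪ {γ}
  {α,δ,ζ}  = {α,ζ} ∪ {δ}
  {α,β,γ,ε}  = {γ} ∪ {α,β,ε}
  {α,β,δ,ε}  = {α,β,ε} ∪ {δ}
  {α,β,ε,ζ}  = {α,ζ} ∪ {α,β,ε}
  {α,γ,δ,ζ}  = {α,ζ} ∪ {γ,δ,ζ}
  {α,β,γ,δ,ε}  = {β,γ,δ,ε} ∪ {α,β,ε}
  |family| = 20
Step 3: 9 new —
  {ζ}  = Ω∖{α,β,γ,δ,ε}
  {α,γ}  = {γ} ∪ {α}
  {α,δ}  = {δ} ∪ {α}
  {β,ε}  = Ω∖{α,γ,δ,ζ}
  {γ,ζ}  = Ω∖{α,β,δ,ε}
  {δ,ζ}  = Ω∖{α,β,γ,ε}
  {α,γ,δ}  = {γ,δ} ∪ {α}
  {β,γ,ε}  = Ω∖{α,δ,ζ}
  {β,δ,ε}  = Ω∖{α,γ,ζ}
  |family| = 29
Step 4 adds 3:
  {β,ε,ζ}  = Ω∖{α,γ,δ}
  {β,γ,ε,ζ}  = Ω∖{α,δ}
  {β,δ,ε,ζ}  = Ω∖{α,γ}
  |family| = 32
Step 5: stable.

Hence σ(ℰ) has 32 members: { {}, {α}, {γ}, {δ}, {ζ}, {α,γ}, {α,δ}, {α,ζ}, {β,ε}, {γ,δ}, {γ,ζ}, {δ,ζ}, {α,β,ε}, {α,γ,δ}, {α,γ,ζ}, {α,δ,ζ}, {β,γ,ε}, {β,δ,ε}, {β,ε,ζ}, {γ,δ,ζ}, {α,β,γ,ε}, {α,β,δ,ε}, {α,β,ε,ζ}, {α,γ,δ,ζ}, {β,γ,δ,ε}, {β,γ,ε,ζ}, {β,δ,ε,ζ}, {α,β,γ,δ,ε}, {α,β,γ,ε,ζ}, {α,β,δ,ε,ζ}, {β,γ,δ,ε,ζ}, Ω }.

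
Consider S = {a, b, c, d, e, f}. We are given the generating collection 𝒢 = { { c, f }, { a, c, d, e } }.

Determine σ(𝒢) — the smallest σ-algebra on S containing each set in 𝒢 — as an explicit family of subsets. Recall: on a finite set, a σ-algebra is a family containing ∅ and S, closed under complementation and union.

|σ(𝒢)| = 16.  σ(𝒢) = { {}, { b }, { c }, { f }, { b, c }, { b, f }, { c, f }, { a, d, e }, { b, c, f }, { a, b, d, e }, { a, c, d, e }, { a, d, e, f }, { a, b, c, d, e }, { a, b, d, e, f }, { a, c, d, e, f }, S }

Check:
Begin from { {}, { c, f }, { a, c, d, e }, S } (that is, 𝒢 plus ∅ and S).
Round 1: 3 new —
  { b, f }  = { a, c, d, e }ᶜ
  { a, b, d, e }  = { c, f }ᶜ
  { a, c, d, e, f }  = { a, c, d, e } ∪ { c, f }
  (now 7)
Round 2 adds 4:
  { b }  = { a, c, d, e, f }ᶜ
  { b, c, f }  = { c, f } ∪ { b, f }
  { a, b, c, d, e }  = { a, c, d, e } ∪ { a, b, d, e }
  { a, b, d, e, f }  = { b, f } ∪ { a, b, d, e }
  (now 11)
Round 3 adds 3:
  { c }  = { a, b, d, e, f }ᶜ
  { f }  = { a, b, c, d, e }ᶜ
  { a, d, e }  = { b, c, f }ᶜ
  (now 14)
Round 4 (2 new):
  { b, c }  = { c } ∪ { b }
  { a, d, e, f }  = { a, d, e } ∪ { f }
  (now 16)
Round 5: already closed under ᶜ and ∪.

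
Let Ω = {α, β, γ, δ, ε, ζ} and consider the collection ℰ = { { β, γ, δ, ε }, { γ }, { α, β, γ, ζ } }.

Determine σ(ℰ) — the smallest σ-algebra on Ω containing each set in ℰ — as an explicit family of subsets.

Seed the family with ℰ together with ∅ and Ω: { {}, { γ }, { α, β, γ, ζ }, { β, γ, δ, ε }, Ω }.
Round 1. New:
  { α, ζ }  = Ω∖{ β, γ, δ, ε }
  { δ, ε }  = Ω∖{ α, β, γ, ζ }
  { α, β, δ, ε, ζ }  = Ω∖{ γ }
  [8 total]
Round 2 (3 new):
  { α, γ, ζ }  = { γ } ∪ { α, ζ }
  { γ, δ, ε }  = { δ, ε } ∪ { γ }
  { α, δ, ε, ζ }  = { δ, ε } ∪ { α, ζ }
  [11 total]
Round 3: 4 new —
  { β, γ }  = Ω∖{ α, δ, ε, ζ }
  { α, β, ζ }  = Ω∖{ γ, δ, ε }
  { β, δ, ε }  = Ω∖{ α, γ, ζ }
  { α, γ, δ, ε, ζ }  = { δ, ε } ∪ { α, γ, ζ }
  [15 total]
Round 4 adds 1:
  { β }  = Ω∖{ α, γ, δ, ε, ζ }
  [16 total]
Round 5: already closed under ᶜ and ∪.

Therefore σ(ℰ) = { {}, { β }, { γ }, { α, ζ }, { β, γ }, { δ, ε }, { α, β, ζ }, { α, γ, ζ }, { β, δ, ε }, { γ, δ, ε }, { α, β, γ, ζ }, { α, δ, ε, ζ }, { β, γ, δ, ε }, { α, β, δ, ε, ζ }, { α, γ, δ, ε, ζ }, Ω } (|σ(ℰ)| = 16).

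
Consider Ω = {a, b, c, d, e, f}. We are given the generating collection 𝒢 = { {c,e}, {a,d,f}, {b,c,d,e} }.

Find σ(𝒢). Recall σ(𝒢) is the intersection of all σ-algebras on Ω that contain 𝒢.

Begin from { {}, {c,e}, {a,d,f}, {b,c,d,e}, Ω } (that is, 𝒢 plus ∅ and Ω).
Step 1 (4 new):
  {a,f}  = Ω∖{b,c,d,e}
  {b,c,e}  = Ω∖{a,d,f}
  {a,b,d,f}  = Ω∖{c,e}
  {a,c,d,e,f}  = {c,e} ∪ {a,d,f}
  [9 total]
Step 2. New:
  {b}  = Ω∖{a,c,d,e,f}
  {a,c,e,f}  = {a,f} ∪ {c,e}
  {a,b,c,e,f}  = {a,f} ∪ {b,c,e}
  [12 total]
Step 3: +3 →
  {d}  = Ω∖{a,b,c,e,f}
  {b,d}  = Ω∖{a,c,e,f}
  {a,b,f}  = {a,f} ∪ {b}
  [15 total]
Step 4. New:
  {c,d,e}  = Ω∖{a,b,f}
  [16 total]
Step 5: closed — nothing new.

σ(𝒢) = { {}, {b}, {d}, {a,f}, {b,d}, {c,e}, {a,b,f}, {a,d,f}, {b,c,e}, {c,d,e}, {a,b,d,f}, {a,c,e,f}, {b,c,d,e}, {a,b,c,e,f}, {a,c,d,e,f}, Ω }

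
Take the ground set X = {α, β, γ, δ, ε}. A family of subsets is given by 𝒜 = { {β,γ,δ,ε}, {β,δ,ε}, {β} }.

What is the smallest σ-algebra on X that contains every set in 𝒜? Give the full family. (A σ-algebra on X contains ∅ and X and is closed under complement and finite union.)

Seed the family with 𝒜 together with ∅ and X: { ∅, {β}, {β,δ,ε}, {β,γ,δ,ε}, X }.
Pass 1: +3 →
  {α}  = ᶜ of {β,γ,δ,ε}
  {α,γ}  = ᶜ of {β,δ,ε}
  {α,γ,δ,ε}  = ᶜ of {β}
  — 8 sets.
Pass 2 (3 new):
  {α,β}  = {β} ∪ {α}
  {α,β,γ}  = {β} ∪ {α,γ}
  {α,β,δ,ε}  = {β,δ,ε} ∪ {α}
  — 11 sets.
Pass 3: 3 new —
  {γ}  = ᶜ of {α,β,δ,ε}
  {δ,ε}  = ᶜ of {α,β,γ}
  {γ,δ,ε}  = ᶜ of {α,β}
  — 14 sets.
Pass 4 adds 2:
  {β,γ}  = {γ} ∪ {β}
  {α,δ,ε}  = {δ,ε} ∪ {α}
  — 16 sets.
Pass 5: stable.

Hence σ(𝒜) has 16 members: { ∅, {α}, {β}, {γ}, {α,β}, {α,γ}, {β,γ}, {δ,ε}, {α,β,γ}, {α,δ,ε}, {β,δ,ε}, {γ,δ,ε}, {α,β,δ,ε}, {α,γ,δ,ε}, {β,γ,δ,ε}, X }.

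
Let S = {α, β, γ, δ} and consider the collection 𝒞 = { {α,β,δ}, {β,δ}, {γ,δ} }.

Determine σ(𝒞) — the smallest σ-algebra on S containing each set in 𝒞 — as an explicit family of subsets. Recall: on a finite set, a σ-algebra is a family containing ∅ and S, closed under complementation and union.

σ(𝒞) = { ∅, {α}, {β}, {γ}, {δ}, {α,β}, {α,γ}, {α,δ}, {β,γ}, {β,δ}, {γ,δ}, {α,β,γ}, {α,β,δ}, {α,γ,δ}, {β,γ,δ}, S }

Trace:
Seed the family with 𝒞 together with ∅ and S: { ∅, {β,δ}, {γ,δ}, {α,β,δ}, S }.
Pass 1 adds 4:
  {γ}  = {α,β,δ}ᶜ
  {α,β}  = {γ,δ}ᶜ
  {α,γ}  = {β,δ}ᶜ
  {β,γ,δ}  = {γ,δ} ∪ {β,δ}
Pass 2. New:
  {α}  = {β,γ,δ}ᶜ
  {α,β,γ}  = {α,β} ∪ {γ}
  {α,γ,δ}  = {γ,δ} ∪ {α,γ}
Pass 3. New:
  {β}  = {α,γ,δ}ᶜ
  {δ}  = {α,β,γ}ᶜ
Pass 4 (2 new):
  {α,δ}  = {δ} ∪ {α}
  {β,γ}  = {γ} ∪ {β}
After Pass 5 the family is unchanged; done.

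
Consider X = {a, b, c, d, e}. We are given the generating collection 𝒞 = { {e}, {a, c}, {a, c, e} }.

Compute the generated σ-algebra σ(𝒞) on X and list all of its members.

Take S₀ = 𝒞 ∪ {∅, X} = { ∅, {e}, {a, c}, {a, c, e}, X }.
Step 1: 3 new —
  {b, d}  = ᶜ of {a, c, e}
  {b, d, e}  = ᶜ of {a, c}
  {a, b, c, d}  = ᶜ of {e}
Step 2: stable.

Therefore σ(𝒞) = { ∅, {e}, {a, c}, {b, d}, {a, c, e}, {b, d, e}, {a, b, c, d}, X } (|σ(𝒞)| = 8).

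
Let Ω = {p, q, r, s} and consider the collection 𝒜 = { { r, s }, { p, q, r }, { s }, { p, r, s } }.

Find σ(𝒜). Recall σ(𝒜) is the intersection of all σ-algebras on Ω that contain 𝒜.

Answer: σ(𝒜) = { {}, { p }, { q }, { r }, { s }, { p, q }, { p, r }, { p, s }, { q, r }, { q, s }, { r, s }, { p, q, r }, { p, q, s }, { p, r, s }, { q, r, s }, Ω }

Check:
Begin from { {}, { s }, { r, s }, { p, q, r }, { p, r, s }, Ω } (that is, 𝒜 plus ∅ and Ω).
Round 1. New:
  { q }  = complement { p, r, s }
  { p, q }  = complement { r, s }
  (now 8)
Round 2: +3 →
  { q, s }  = { s } ∪ { q }
  { p, q, s }  = { s } ∪ { p, q }
  { q, r, s }  = { q } ∪ { r, s }
  (now 11)
Round 3 adds 3:
  { p }  = complement { q, r, s }
  { r }  = complement { p, q, s }
  { p, r }  = complement { q, s }
  (now 14)
Round 4: 2 new —
  { p, s }  = { s } ∪ { p }
  { q, r }  = { r } ∪ { q }
  (now 16)
Round 5: already closed under ᶜ and ∪.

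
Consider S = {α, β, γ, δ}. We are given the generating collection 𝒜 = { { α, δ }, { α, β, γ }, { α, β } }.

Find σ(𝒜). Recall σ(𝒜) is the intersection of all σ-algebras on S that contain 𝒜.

σ(𝒜) (16 sets): { {  }, { α }, { β }, { γ }, { δ }, { α, β }, { α, γ }, { α, δ }, { β, γ }, { β, δ }, { γ, δ }, { α, β, γ }, { α, β, δ }, { α, γ, δ }, { β, γ, δ }, S }

Derivation:
Begin from { {  }, { α, β }, { α, δ }, { α, β, γ }, S } (that is, 𝒜 plus ∅ and S).
Iteration 1: +4 →
  { δ }  = ᶜ of { α, β, γ }
  { β, γ }  = ᶜ of { α, δ }
  { γ, δ }  = ᶜ of { α, β }
  { α, β, δ }  = { α, δ } ∪ { α, β }
  |family| = 9
Iteration 2. New:
  { γ }  = ᶜ of { α, β, δ }
  { α, γ, δ }  = { γ, δ } ∪ { α, δ }
  { β, γ, δ }  = { γ, δ } ∪ { β, γ }
  |family| = 12
Iteration 3: 2 new —
  { α }  = ᶜ of { β, γ, δ }
  { β }  = ᶜ of { α, γ, δ }
  |family| = 14
Iteration 4. New:
  { α, γ }  = { γ } ∪ { α }
  { β, δ }  = { δ } ∪ { β }
  |family| = 16
Iteration 5 adds nothing — fixpoint reached.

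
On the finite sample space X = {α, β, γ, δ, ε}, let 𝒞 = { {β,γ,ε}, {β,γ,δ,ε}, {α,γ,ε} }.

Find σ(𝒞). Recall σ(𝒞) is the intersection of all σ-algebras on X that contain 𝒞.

σ(𝒞) = { {}, {α}, {β}, {δ}, {α,β}, {α,δ}, {β,δ}, {γ,ε}, {α,β,δ}, {α,γ,ε}, {β,γ,ε}, {γ,δ,ε}, {α,β,γ,ε}, {α,γ,δ,ε}, {β,γ,δ,ε}, X }

Trace:
Take S₀ = 𝒞 ∪ {∅, X} = { {}, {α,γ,ε}, {β,γ,ε}, {β,γ,δ,ε}, X }.
Round 1: +4 →
  {α}  = X∖{β,γ,δ,ε}
  {α,δ}  = X∖{β,γ,ε}
  {β,δ}  = X∖{α,γ,ε}
  {α,β,γ,ε}  = {β,γ,ε} ∪ {α,γ,ε}
  (now 9)
Round 2 adds 3:
  {δ}  = X∖{α,β,γ,ε}
  {α,β,δ}  = {α,δ} ∪ {β,δ}
  {α,γ,δ,ε}  = {α,γ,ε} ∪ {α,δ}
  (now 12)
Round 3 (2 new):
  {β}  = X∖{α,γ,δ,ε}
  {γ,ε}  = X∖{α,β,δ}
  (now 14)
Round 4 (2 new):
  {α,β}  = {β} ∪ {α}
  {γ,δ,ε}  = {δ} ∪ {γ,ε}
  (now 16)
Round 5: closed — nothing new.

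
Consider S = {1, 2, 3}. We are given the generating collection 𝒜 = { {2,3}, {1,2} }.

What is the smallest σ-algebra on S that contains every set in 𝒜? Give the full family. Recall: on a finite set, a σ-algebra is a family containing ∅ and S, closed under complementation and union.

Seed the family with 𝒜 together with ∅ and S: { {}, {1,2}, {2,3}, S }.
Iteration 1 (2 new):
  {1}  = ᶜ of {2,3}
  {3}  = ᶜ of {1,2}
  [6 total]
Iteration 2: +1 →
  {1,3}  = {3} ∪ {1}
  [7 total]
Iteration 3: +1 →
  {2}  = ᶜ of {1,3}
  [8 total]
After Iteration 4 the family is unchanged; done.

|σ(𝒜)| = 8.  σ(𝒜) = { {}, {1}, {2}, {3}, {1,2}, {1,3}, {2,3}, S }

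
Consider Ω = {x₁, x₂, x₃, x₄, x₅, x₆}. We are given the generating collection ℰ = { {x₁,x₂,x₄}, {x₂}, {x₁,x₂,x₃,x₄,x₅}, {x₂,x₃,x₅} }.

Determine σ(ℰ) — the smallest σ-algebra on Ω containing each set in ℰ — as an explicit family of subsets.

|σ(ℰ)| = 16.  σ(ℰ) = { {}, {x₂}, {x₆}, {x₁,x₄}, {x₂,x₆}, {x₃,x₅}, {x₁,x₂,x₄}, {x₁,x₄,x₆}, {x₂,x₃,x₅}, {x₃,x₅,x₆}, {x₁,x₂,x₄,x₆}, {x₁,x₃,x₄,x₅}, {x₂,x₃,x₅,x₆}, {x₁,x₂,x₃,x₄,x₅}, {x₁,x₃,x₄,x₅,x₆}, Ω }

Working:
Take S₀ = ℰ ∪ {∅, Ω} = { {}, {x₂}, {x₁,x₂,x₄}, {x₂,x₃,x₅}, {x₁,x₂,x₃,x₄,x₅}, Ω }.
Round 1. New:
  {x₆}  = {x₁,x₂,x₃,x₄,x₅}ᶜ
  {x₁,x₄,x₆}  = {x₂,x₃,x₅}ᶜ
  {x₃,x₅,x₆}  = {x₁,x₂,x₄}ᶜ
  {x₁,x₃,x₄,x₅,x₆}  = {x₂}ᶜ
  |family| = 10
Round 2. New:
  {x₂,x₆}  = {x₂} ∪ {x₆}
  {x₁,x₂,x₄,x₆}  = {x₂} ∪ {x₁,x₄,x₆}
  {x₂,x₃,x₅,x₆}  = {x₂} ∪ {x₃,x₅,x₆}
  |family| = 13
Round 3 adds 3:
  {x₁,x₄}  = {x₂,x₃,x₅,x₆}ᶜ
  {x₃,x₅}  = {x₁,x₂,x₄,x₆}ᶜ
  {x₁,x₃,x₄,x₅}  = {x₂,x₆}ᶜ
  |family| = 16
Round 4: no new sets; the family is a σ-algebra.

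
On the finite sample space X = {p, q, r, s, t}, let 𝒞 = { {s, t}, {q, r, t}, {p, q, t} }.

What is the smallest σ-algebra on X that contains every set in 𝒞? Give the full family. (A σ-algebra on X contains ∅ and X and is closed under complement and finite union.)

σ(𝒞) = { {}, {p}, {q}, {r}, {s}, {t}, {p, q}, {p, r}, {p, s}, {p, t}, {q, r}, {q, s}, {q, t}, {r, s}, {r, t}, {s, t}, {p, q, r}, {p, q, s}, {p, q, t}, {p, r, s}, {p, r, t}, {p, s, t}, {q, r, s}, {q, r, t}, {q, s, t}, {r, s, t}, {p, q, r, s}, {p, q, r, t}, {p, q, s, t}, {p, r, s, t}, {q, r, s, t}, X }

Derivation:
Take S₀ = 𝒞 ∪ {∅, X} = { {}, {s, t}, {p, q, t}, {q, r, t}, X }.
Step 1 adds 6:
  {p, s}  = complement {q, r, t}
  {r, s}  = complement {p, q, t}
  {p, q, r}  = complement {s, t}
  {p, q, r, t}  = {p, q, t} ∪ {q, r, t}
  {p, q, s, t}  = {s, t} ∪ {p, q, t}
  {q, r, s, t}  = {s, t} ∪ {q, r, t}
  [11 total]
Step 2: 7 new —
  {p}  = complement {q, r, s, t}
  {r}  = complement {p, q, s, t}
  {s}  = complement {p, q, r, t}
  {p, r, s}  = {r, s} ∪ {p, s}
  {p, s, t}  = {s, t} ∪ {p, s}
  {r, s, t}  = {r, s} ∪ {s, t}
  {p, q, r, s}  = {r, s} ∪ {p, q, r}
  [18 total]
Step 3: +6 →
  {t}  = complement {p, q, r, s}
  {p, q}  = complement {r, s, t}
  {p, r}  = {r} ∪ {p}
  {q, r}  = complement {p, s, t}
  {q, t}  = complement {p, r, s}
  {p, r, s, t}  = {s, t} ∪ {p, r, s}
  [24 total]
Step 4 (7 new):
  {q}  = complement {p, r, s, t}
  {p, t}  = {t} ∪ {p}
  {r, t}  = {t} ∪ {r}
  {p, q, s}  = {p, q} ∪ {p, s}
  {p, r, t}  = {t} ∪ {p, r}
  {q, r, s}  = {r, s} ∪ {q, r}
  {q, s, t}  = complement {p, r}
  [31 total]
Step 5 (1 new):
  {q, s}  = complement {p, r, t}
  [32 total]
Step 6: closed — nothing new.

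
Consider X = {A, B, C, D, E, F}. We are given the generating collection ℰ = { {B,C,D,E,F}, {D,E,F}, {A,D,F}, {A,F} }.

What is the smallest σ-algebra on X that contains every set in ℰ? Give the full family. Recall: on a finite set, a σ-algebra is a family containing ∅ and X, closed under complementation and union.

|σ(ℰ)| = 32.  σ(ℰ) = { {}, {A}, {D}, {E}, {F}, {A,D}, {A,E}, {A,F}, {B,C}, {D,E}, {D,F}, {E,F}, {A,B,C}, {A,D,E}, {A,D,F}, {A,E,F}, {B,C,D}, {B,C,E}, {B,C,F}, {D,E,F}, {A,B,C,D}, {A,B,C,E}, {A,B,C,F}, {A,D,E,F}, {B,C,D,E}, {B,C,D,F}, {B,C,E,F}, {A,B,C,D,E}, {A,B,C,D,F}, {A,B,C,E,F}, {B,C,D,E,F}, X }

Trace:
Initial family (6 sets): { {}, {A,F}, {A,D,F}, {D,E,F}, {B,C,D,E,F}, X }.
Round 1 (5 new):
  {A}  = {B,C,D,E,F}ᶜ
  {A,B,C}  = {D,E,F}ᶜ
  {B,C,E}  = {A,D,F}ᶜ
  {A,D,E,F}  = {A,F} ∪ {D,E,F}
  {B,C,D,E}  = {A,F}ᶜ
  — 11 sets.
Round 2 (6 new):
  {B,C}  = {A,D,E,F}ᶜ
  {A,B,C,E}  = {A,B,C} ∪ {B,C,E}
  {A,B,C,F}  = {A,B,C} ∪ {A,F}
  {A,B,C,D,E}  = {A,B,C} ∪ {B,C,D,E}
  {A,B,C,D,F}  = {A,B,C} ∪ {A,D,F}
  {A,B,C,E,F}  = {A,F} ∪ {B,C,E}
  — 17 sets.
Round 3 adds 5:
  {D}  = {A,B,C,E,F}ᶜ
  {E}  = {A,B,C,D,F}ᶜ
  {F}  = {A,B,C,D,E}ᶜ
  {D,E}  = {A,B,C,F}ᶜ
  {D,F}  = {A,B,C,E}ᶜ
  — 22 sets.
Round 4 (10 new):
  {A,D}  = {A} ∪ {D}
  {A,E}  = {A} ∪ {E}
  {E,F}  = {F} ∪ {E}
  {A,D,E}  = {A} ∪ {D,E}
  {A,E,F}  = {A,F} ∪ {E}
  {B,C,D}  = {B,C} ∪ {D}
  {B,C,F}  = {F} ∪ {B,C}
  {A,B,C,D}  = {A,B,C} ∪ {D}
  {B,C,D,F}  = {B,C} ∪ {D,F}
  {B,C,E,F}  = {F} ∪ {B,C,E}
  — 32 sets.
Round 5: closed — nothing new.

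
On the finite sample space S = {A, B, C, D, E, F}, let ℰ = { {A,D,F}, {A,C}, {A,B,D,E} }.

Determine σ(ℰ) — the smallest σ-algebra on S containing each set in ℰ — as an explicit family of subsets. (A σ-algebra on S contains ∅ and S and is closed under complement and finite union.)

|σ(ℰ)| = 32.  σ(ℰ) = { ∅, {A}, {C}, {D}, {F}, {A,C}, {A,D}, {A,F}, {B,E}, {C,D}, {C,F}, {D,F}, {A,B,E}, {A,C,D}, {A,C,F}, {A,D,F}, {B,C,E}, {B,D,E}, {B,E,F}, {C,D,F}, {A,B,C,E}, {A,B,D,E}, {A,B,E,F}, {A,C,D,F}, {B,C,D,E}, {B,C,E,F}, {B,D,E,F}, {A,B,C,D,E}, {A,B,C,E,F}, {A,B,D,E,F}, {B,C,D,E,F}, S }

Derivation:
Start: ℰ ∪ {∅, S} = { ∅, {A,C}, {A,D,F}, {A,B,D,E}, S }.
Iteration 1: +6 →
  {C,F}  = {A,B,D,E}ᶜ
  {B,C,E}  = {A,D,F}ᶜ
  {A,C,D,F}  = {A,C} ∪ {A,D,F}
  {B,D,E,F}  = {A,C}ᶜ
  {A,B,C,D,E}  = {A,C} ∪ {A,B,D,E}
  {A,B,D,E,F}  = {A,D,F} ∪ {A,B,D,E}
Iteration 2 (7 new):
  {C}  = {A,B,D,E,F}ᶜ
  {F}  = {A,B,C,D,E}ᶜ
  {B,E}  = {A,C,D,F}ᶜ
  {A,C,F}  = {A,C} ∪ {C,F}
  {A,B,C,E}  = {B,C,E} ∪ {A,C}
  {B,C,E,F}  = {B,C,E} ∪ {C,F}
  {B,C,D,E,F}  = {B,D,E,F} ∪ {B,C,E}
Iteration 3: 6 new —
  {A}  = {B,C,D,E,F}ᶜ
  {A,D}  = {B,C,E,F}ᶜ
  {D,F}  = {A,B,C,E}ᶜ
  {B,D,E}  = {A,C,F}ᶜ
  {B,E,F}  = {B,E} ∪ {F}
  {A,B,C,E,F}  = {B,E} ∪ {A,C,F}
Iteration 4: 7 new —
  {D}  = {A,B,C,E,F}ᶜ
  {A,F}  = {F} ∪ {A}
  {A,B,E}  = {B,E} ∪ {A}
  {A,C,D}  = {B,E,F}ᶜ
  {C,D,F}  = {C} ∪ {D,F}
  {A,B,E,F}  = {B,E,F} ∪ {A}
  {B,C,D,E}  = {C} ∪ {B,D,E}
Iteration 5 (1 new):
  {C,D}  = {A,B,E,F}ᶜ
Iteration 6: already closed under ᶜ and ∪.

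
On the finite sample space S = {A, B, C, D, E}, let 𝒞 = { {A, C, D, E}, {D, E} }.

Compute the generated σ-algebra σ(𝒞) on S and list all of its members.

Begin from { ∅, {D, E}, {A, C, D, E}, S } (that is, 𝒞 plus ∅ and S).
Round 1 (2 new):
  {B}  = {A, C, D, E}ᶜ
  {A, B, C}  = {D, E}ᶜ
  |family| = 6
Round 2 adds 1:
  {B, D, E}  = {D, E} ∪ {B}
  |family| = 7
Round 3: 1 new —
  {A, C}  = {B, D, E}ᶜ
  |family| = 8
Round 4: no new sets; the family is a σ-algebra.

Hence σ(𝒞) has 8 members: { ∅, {B}, {A, C}, {D, E}, {A, B, C}, {B, D, E}, {A, C, D, E}, S }.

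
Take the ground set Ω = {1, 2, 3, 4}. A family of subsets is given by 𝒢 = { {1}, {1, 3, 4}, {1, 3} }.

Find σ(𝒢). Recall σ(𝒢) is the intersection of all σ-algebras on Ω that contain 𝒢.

Take S₀ = 𝒢 ∪ {∅, Ω} = { ∅, {1}, {1, 3}, {1, 3, 4}, Ω }.
Pass 1: 3 new —
  {2}  = ᶜ of {1, 3, 4}
  {2, 4}  = ᶜ of {1, 3}
  {2, 3, 4}  = ᶜ of {1}
  (now 8)
Pass 2 (3 new):
  {1, 2}  = {2} ∪ {1}
  {1, 2, 3}  = {2} ∪ {1, 3}
  {1, 2, 4}  = {2, 4} ∪ {1}
  (now 11)
Pass 3 (3 new):
  {3}  = ᶜ of {1, 2, 4}
  {4}  = ᶜ of {1, 2, 3}
  {3, 4}  = ᶜ of {1, 2}
  (now 14)
Pass 4. New:
  {1, 4}  = {4} ∪ {1}
  {2, 3}  = {3} ∪ {2}
  (now 16)
Pass 5: already closed under ᶜ and ∪.

|σ(𝒢)| = 16.  σ(𝒢) = { ∅, {1}, {2}, {3}, {4}, {1, 2}, {1, 3}, {1, 4}, {2, 3}, {2, 4}, {3, 4}, {1, 2, 3}, {1, 2, 4}, {1, 3, 4}, {2, 3, 4}, Ω }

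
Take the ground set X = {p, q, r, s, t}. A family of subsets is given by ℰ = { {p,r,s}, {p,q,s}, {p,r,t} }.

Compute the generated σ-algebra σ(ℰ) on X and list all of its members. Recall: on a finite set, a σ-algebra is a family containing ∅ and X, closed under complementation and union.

σ(ℰ) (32 sets): { {}, {p}, {q}, {r}, {s}, {t}, {p,q}, {p,r}, {p,s}, {p,t}, {q,r}, {q,s}, {q,t}, {r,s}, {r,t}, {s,t}, {p,q,r}, {p,q,s}, {p,q,t}, {p,r,s}, {p,r,t}, {p,s,t}, {q,r,s}, {q,r,t}, {q,s,t}, {r,s,t}, {p,q,r,s}, {p,q,r,t}, {p,q,s,t}, {p,r,s,t}, {q,r,s,t}, X }

Check:
Initial family (5 sets): { {}, {p,q,s}, {p,r,s}, {p,r,t}, X }.
Pass 1 (5 new):
  {q,s}  = complement {p,r,t}
  {q,t}  = complement {p,r,s}
  {r,t}  = complement {p,q,s}
  {p,q,r,s}  = {p,r,s} ∪ {p,q,s}
  {p,r,s,t}  = {p,r,s} ∪ {p,r,t}
  [10 total]
Pass 2 adds 7:
  {q}  = complement {p,r,s,t}
  {t}  = complement {p,q,r,s}
  {q,r,t}  = {q,t} ∪ {r,t}
  {q,s,t}  = {q,t} ∪ {q,s}
  {p,q,r,t}  = {q,t} ∪ {p,r,t}
  {p,q,s,t}  = {q,t} ∪ {p,q,s}
  {q,r,s,t}  = {r,t} ∪ {q,s}
  [17 total]
Pass 3: 5 new —
  {p}  = complement {q,r,s,t}
  {r}  = complement {p,q,s,t}
  {s}  = complement {p,q,r,t}
  {p,r}  = complement {q,s,t}
  {p,s}  = complement {q,r,t}
  [22 total]
Pass 4: 10 new —
  {p,q}  = {q} ∪ {p}
  {p,t}  = {t} ∪ {p}
  {q,r}  = {q} ∪ {r}
  {r,s}  = {r} ∪ {s}
  {s,t}  = {t} ∪ {s}
  {p,q,r}  = {q} ∪ {p,r}
  {p,q,t}  = {q,t} ∪ {p}
  {p,s,t}  = {t} ∪ {p,s}
  {q,r,s}  = {r} ∪ {q,s}
  {r,s,t}  = {s} ∪ {r,t}
  [32 total]
Pass 5: already closed under ᶜ and ∪.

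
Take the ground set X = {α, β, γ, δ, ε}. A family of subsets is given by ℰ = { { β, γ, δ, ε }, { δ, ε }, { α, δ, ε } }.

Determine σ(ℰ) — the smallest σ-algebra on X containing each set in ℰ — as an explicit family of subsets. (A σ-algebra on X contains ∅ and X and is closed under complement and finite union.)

Answer: σ(ℰ) = { {  }, { α }, { β, γ }, { δ, ε }, { α, β, γ }, { α, δ, ε }, { β, γ, δ, ε }, X }

Derivation:
Seed the family with ℰ together with ∅ and X: { {  }, { δ, ε }, { α, δ, ε }, { β, γ, δ, ε }, X }.
Iteration 1. New:
  { α }  = ᶜ of { β, γ, δ, ε }
  { β, γ }  = ᶜ of { α, δ, ε }
  { α, β, γ }  = ᶜ of { δ, ε }
  — 8 sets.
After Iteration 2 the family is unchanged; done.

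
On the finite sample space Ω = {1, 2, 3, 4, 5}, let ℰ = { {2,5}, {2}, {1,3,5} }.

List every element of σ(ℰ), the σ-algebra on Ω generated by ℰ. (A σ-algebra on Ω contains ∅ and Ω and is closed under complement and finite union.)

Begin from { ∅, {2}, {2,5}, {1,3,5}, Ω } (that is, ℰ plus ∅ and Ω).
Step 1: 4 new —
  {2,4}  = ᶜ of {1,3,5}
  {1,3,4}  = ᶜ of {2,5}
  {1,2,3,5}  = {2,5} ∪ {1,3,5}
  {1,3,4,5}  = ᶜ of {2}
  |family| = 9
Step 2: +3 →
  {4}  = ᶜ of {1,2,3,5}
  {2,4,5}  = {2,5} ∪ {2,4}
  {1,2,3,4}  = {2} ∪ {1,3,4}
  |family| = 12
Step 3 (2 new):
  {5}  = ᶜ of {1,2,3,4}
  {1,3}  = ᶜ of {2,4,5}
  |family| = 14
Step 4: 2 new —
  {4,5}  = {4} ∪ {5}
  {1,2,3}  = {1,3} ∪ {2}
  |family| = 16
Step 5: already closed under ᶜ and ∪.

Hence σ(ℰ) has 16 members: { ∅, {2}, {4}, {5}, {1,3}, {2,4}, {2,5}, {4,5}, {1,2,3}, {1,3,4}, {1,3,5}, {2,4,5}, {1,2,3,4}, {1,2,3,5}, {1,3,4,5}, Ω }.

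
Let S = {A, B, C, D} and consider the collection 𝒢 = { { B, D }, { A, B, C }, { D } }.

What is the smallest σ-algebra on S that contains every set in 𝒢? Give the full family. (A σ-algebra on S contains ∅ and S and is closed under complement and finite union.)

|σ(𝒢)| = 8.  σ(𝒢) = { {  }, { B }, { D }, { A, C }, { B, D }, { A, B, C }, { A, C, D }, S }

Working:
Begin from { {  }, { D }, { B, D }, { A, B, C }, S } (that is, 𝒢 plus ∅ and S).
Pass 1 (1 new):
  { A, C }  = { B, D }ᶜ
  [6 total]
Pass 2 (1 new):
  { A, C, D }  = { D } ∪ { A, C }
  [7 total]
Pass 3 adds 1:
  { B }  = { A, C, D }ᶜ
  [8 total]
After Pass 4 the family is unchanged; done.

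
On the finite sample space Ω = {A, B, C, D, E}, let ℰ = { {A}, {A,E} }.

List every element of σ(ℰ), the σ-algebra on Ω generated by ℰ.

Start: ℰ ∪ {∅, Ω} = { {}, {A}, {A,E}, Ω }.
Round 1: 2 new —
  {B,C,D}  = {A,E}ᶜ
  {B,C,D,E}  = {A}ᶜ
Round 2 (1 new):
  {A,B,C,D}  = {B,C,D} ∪ {A}
Round 3: +1 →
  {E}  = {A,B,C,D}ᶜ
Round 4: no new sets; the family is a σ-algebra.

σ(ℰ) = { {}, {A}, {E}, {A,E}, {B,C,D}, {A,B,C,D}, {B,C,D,E}, Ω }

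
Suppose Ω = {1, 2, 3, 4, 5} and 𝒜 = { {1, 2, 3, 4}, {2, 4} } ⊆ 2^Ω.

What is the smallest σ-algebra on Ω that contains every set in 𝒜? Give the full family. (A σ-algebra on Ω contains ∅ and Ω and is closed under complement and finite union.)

Answer: σ(𝒜) = { {}, {5}, {1, 3}, {2, 4}, {1, 3, 5}, {2, 4, 5}, {1, 2, 3, 4}, Ω }

Working:
Begin from { {}, {2, 4}, {1, 2, 3, 4}, Ω } (that is, 𝒜 plus ∅ and Ω).
Step 1: +2 →
  {5}  = complement {1, 2, 3, 4}
  {1, 3, 5}  = complement {2, 4}
  (now 6)
Step 2. New:
  {2, 4, 5}  = {2, 4} ∪ {5}
  (now 7)
Step 3 (1 new):
  {1, 3}  = complement {2, 4, 5}
  (now 8)
Step 4 adds nothing — fixpoint reached.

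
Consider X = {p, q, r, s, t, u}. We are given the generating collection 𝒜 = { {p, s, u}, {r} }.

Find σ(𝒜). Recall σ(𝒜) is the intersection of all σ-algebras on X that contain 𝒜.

σ(𝒜) (8 sets): { {}, {r}, {q, t}, {p, s, u}, {q, r, t}, {p, r, s, u}, {p, q, s, t, u}, X }

Working:
Take S₀ = 𝒜 ∪ {∅, X} = { {}, {r}, {p, s, u}, X }.
Pass 1 adds 3:
  {q, r, t}  = complement {p, s, u}
  {p, r, s, u}  = {r} ∪ {p, s, u}
  {p, q, s, t, u}  = complement {r}
  [7 total]
Pass 2 adds 1:
  {q, t}  = complement {p, r, s, u}
  [8 total]
Pass 3: already closed under ᶜ and ∪.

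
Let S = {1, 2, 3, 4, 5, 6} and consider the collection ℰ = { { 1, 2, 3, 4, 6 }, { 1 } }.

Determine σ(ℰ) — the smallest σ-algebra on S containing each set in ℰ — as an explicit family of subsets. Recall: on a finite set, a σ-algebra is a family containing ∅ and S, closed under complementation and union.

Initial family (4 sets): { {}, { 1 }, { 1, 2, 3, 4, 6 }, S }.
Round 1. New:
  { 5 }  = S∖{ 1, 2, 3, 4, 6 }
  { 2, 3, 4, 5, 6 }  = S∖{ 1 }
  [6 total]
Round 2: +1 →
  { 1, 5 }  = { 5 } ∪ { 1 }
  [7 total]
Round 3: +1 →
  { 2, 3, 4, 6 }  = S∖{ 1, 5 }
  [8 total]
Round 4: stable.

Hence σ(ℰ) has 8 members: { {}, { 1 }, { 5 }, { 1, 5 }, { 2, 3, 4, 6 }, { 1, 2, 3, 4, 6 }, { 2, 3, 4, 5, 6 }, S }.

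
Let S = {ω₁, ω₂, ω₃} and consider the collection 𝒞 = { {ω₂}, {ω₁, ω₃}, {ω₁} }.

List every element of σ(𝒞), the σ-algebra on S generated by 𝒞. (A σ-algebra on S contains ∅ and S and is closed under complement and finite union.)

σ(𝒞) = { {}, {ω₁}, {ω₂}, {ω₃}, {ω₁, ω₂}, {ω₁, ω₃}, {ω₂, ω₃}, S }

Check:
Seed the family with 𝒞 together with ∅ and S: { {}, {ω₁}, {ω₂}, {ω₁, ω₃}, S }.
Pass 1: 2 new —
  {ω₁, ω₂}  = {ω₂} ∪ {ω₁}
  {ω₂, ω₃}  = S∖{ω₁}
Pass 2. New:
  {ω₃}  = S∖{ω₁, ω₂}
Pass 3: no new sets; the family is a σ-algebra.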